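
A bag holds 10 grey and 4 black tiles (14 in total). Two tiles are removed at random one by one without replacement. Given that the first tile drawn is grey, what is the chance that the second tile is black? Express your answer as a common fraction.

4/13

After removing 1 grey, the bag has 4 black out of 13 remaining.
P(second is black | given) = 4/13 ≈ 0.3077.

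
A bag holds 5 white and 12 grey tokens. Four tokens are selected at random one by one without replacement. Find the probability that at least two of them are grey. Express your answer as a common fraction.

Sum the hypergeometric tail for j = 2,…,4 grey tokens.
Favorable = C(12,2)·C(5,2) + C(12,3)·C(5,1) + C(12,4)·C(5,0) = 2255; total = C(17,4) = 2380.
P = 2255/2380 = 451/476 ≈ 0.9475.

451/476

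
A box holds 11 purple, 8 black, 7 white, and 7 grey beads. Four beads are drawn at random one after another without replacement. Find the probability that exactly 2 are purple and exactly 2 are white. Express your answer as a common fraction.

Unordered draws without replacement: count favorable combinations over C(33,4).
Favorable = C(11,2) · C(8,0) · C(7,2) · C(7,0) = 1155; total = C(33,4) = 40920.
P = 1155/40920 = 7/248 ≈ 0.0282.

7/248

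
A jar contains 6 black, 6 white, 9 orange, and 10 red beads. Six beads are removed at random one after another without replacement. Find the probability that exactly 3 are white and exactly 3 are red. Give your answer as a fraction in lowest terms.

800/245427

Unordered draws without replacement: count favorable combinations over C(31,6).
Favorable = C(6,0) · C(6,3) · C(9,0) · C(10,3) = 2400; total = C(31,6) = 736281.
P = 2400/736281 = 800/245427 ≈ 0.0033.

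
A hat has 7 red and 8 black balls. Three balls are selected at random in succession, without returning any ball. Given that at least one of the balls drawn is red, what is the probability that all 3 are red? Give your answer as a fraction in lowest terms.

5/57

P(all 3 red) = C(7,3)/C(15,3) = 1/13; P(at least one red) = 1 − C(8,3)/C(15,3) = 57/65.
Since 'all 3 red' ⊆ 'at least one red', P(all 3 | at least one) = 1/13 / 57/65 = 5/57 ≈ 0.0877.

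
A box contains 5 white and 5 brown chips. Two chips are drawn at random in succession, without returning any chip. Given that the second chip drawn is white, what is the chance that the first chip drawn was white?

P(first=white and the second chip drawn is white) = (5/10)·(4/9) = 2/9.
P(the second chip drawn is white) = Σ over first color = 2/9 + 5/18 = 1/2.
By Bayes, P(first=white | the second chip drawn is white) = 2/9 / 1/2 = 4/9 ≈ 0.4444.

4/9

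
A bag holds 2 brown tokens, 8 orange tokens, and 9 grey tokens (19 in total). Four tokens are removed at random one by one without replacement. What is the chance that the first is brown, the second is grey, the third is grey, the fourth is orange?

4/323

Multiply the conditional probability of each draw in order, without replacement, so each draw removes one from its color and from the total.
P = (2/19) · (9/18) · (8/17) · (8/16) = 4/323 ≈ 0.0124.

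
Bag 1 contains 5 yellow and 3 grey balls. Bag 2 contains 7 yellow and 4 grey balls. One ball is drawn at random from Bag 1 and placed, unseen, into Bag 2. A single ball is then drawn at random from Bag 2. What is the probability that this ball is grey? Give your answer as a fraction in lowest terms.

Condition on how many of the transferred balls are grey (from Bag 1: 3 grey of 8; then Bag 2 has 12 total).
  0 grey: C(3,0)C(5,1)/C(8,1) = 5/8; then P = 4/12
  1 grey: C(3,1)C(5,0)/C(8,1) = 3/8; then P = 5/12
P(grey from Bag 2) = 35/96 ≈ 0.3646.

35/96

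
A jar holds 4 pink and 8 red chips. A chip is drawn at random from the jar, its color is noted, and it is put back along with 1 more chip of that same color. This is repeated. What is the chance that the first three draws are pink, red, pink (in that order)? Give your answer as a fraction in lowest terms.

20/273

Track the composition after each reinforcement of +1.
P = (4/12) · (8/13) · (5/14) = 20/273 ≈ 0.0733.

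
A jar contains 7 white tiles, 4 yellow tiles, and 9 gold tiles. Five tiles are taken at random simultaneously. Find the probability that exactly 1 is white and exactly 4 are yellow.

Unordered draws without replacement: count favorable combinations over C(20,5).
Favorable = C(7,1) · C(4,4) · C(9,0) = 7; total = C(20,5) = 15504.
P = 7/15504 = 7/15504 ≈ 0.0005.

7/15504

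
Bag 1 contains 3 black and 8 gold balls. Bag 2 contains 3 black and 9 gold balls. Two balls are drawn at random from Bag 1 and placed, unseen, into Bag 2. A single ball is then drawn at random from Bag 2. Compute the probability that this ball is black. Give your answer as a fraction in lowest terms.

39/154

Condition on how many of the transferred balls are black (from Bag 1: 3 black of 11; then Bag 2 has 14 total).
  0 black: C(3,0)C(8,2)/C(11,2) = 28/55; then P = 3/14
  1 black: C(3,1)C(8,1)/C(11,2) = 24/55; then P = 4/14
  2 black: C(3,2)C(8,0)/C(11,2) = 3/55; then P = 5/14
P(black from Bag 2) = 39/154 ≈ 0.2532.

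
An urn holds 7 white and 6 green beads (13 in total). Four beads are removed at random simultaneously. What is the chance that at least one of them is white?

140/143

Use the complement: P(at least one white) = 1 − P(no white).
P(none) = C(6,4)/C(13,4) = 15/715.
So P = 1 − 15/715 = 140/143 ≈ 0.9790.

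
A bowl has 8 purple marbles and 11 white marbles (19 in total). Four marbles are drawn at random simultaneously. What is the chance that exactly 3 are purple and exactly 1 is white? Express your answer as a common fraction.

154/969

Unordered draws without replacement: count favorable combinations over C(19,4).
Favorable = C(8,3) · C(11,1) = 616; total = C(19,4) = 3876.
P = 616/3876 = 154/969 ≈ 0.1589.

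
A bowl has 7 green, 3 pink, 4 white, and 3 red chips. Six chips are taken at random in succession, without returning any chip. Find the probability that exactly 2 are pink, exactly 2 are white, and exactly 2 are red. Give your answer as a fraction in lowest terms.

27/6188

Unordered draws without replacement: count favorable combinations over C(17,6).
Favorable = C(7,0) · C(3,2) · C(4,2) · C(3,2) = 54; total = C(17,6) = 12376.
P = 54/12376 = 27/6188 ≈ 0.0044.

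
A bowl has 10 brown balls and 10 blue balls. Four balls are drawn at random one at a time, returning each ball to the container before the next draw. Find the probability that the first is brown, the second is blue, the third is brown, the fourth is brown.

1/16

Multiply the conditional probability of each draw in order, with replacement (the composition resets each draw).
P = (10/20) · (10/20) · (10/20) · (10/20) = 1/16 ≈ 0.0625.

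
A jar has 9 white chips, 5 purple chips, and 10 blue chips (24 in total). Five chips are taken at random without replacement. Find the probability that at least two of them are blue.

Sum the hypergeometric tail for j = 2,…,5 blue chips.
Favorable = C(10,2)·C(14,3) + C(10,3)·C(14,2) + C(10,4)·C(14,1) + C(10,5)·C(14,0) = 30492; total = C(24,5) = 42504.
P = 30492/42504 = 33/46 ≈ 0.7174.

33/46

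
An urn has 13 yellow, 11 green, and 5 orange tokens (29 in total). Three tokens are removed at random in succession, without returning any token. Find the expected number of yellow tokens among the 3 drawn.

39/29

By linearity of expectation, E[X] = Σ P(draw i is yellow); by symmetry each draw (even without replacement) has P(yellow) = 13/29.
E[X] = 3 · 13/29 = 39/29 ≈ 1.3448.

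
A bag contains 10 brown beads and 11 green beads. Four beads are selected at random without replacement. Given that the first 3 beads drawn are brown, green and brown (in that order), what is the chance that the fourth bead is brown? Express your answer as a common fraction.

After removing 2 brown, 1 green, the bag has 8 brown out of 18 remaining.
P(fourth is brown | given) = 8/18 = 4/9 ≈ 0.4444.

4/9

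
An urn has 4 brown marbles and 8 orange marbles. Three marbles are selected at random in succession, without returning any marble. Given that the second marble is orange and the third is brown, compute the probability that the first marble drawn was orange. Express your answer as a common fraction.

P(first=orange and the second marble is orange and the third is brown) = (8/12)·(7/11)·(4/10) = 28/165.
P(E) = Σ over first color = 4/55 + 28/165 = 8/33.
By Bayes, P(first=orange | E) = 28/165 / 8/33 = 7/10 ≈ 0.7000.

7/10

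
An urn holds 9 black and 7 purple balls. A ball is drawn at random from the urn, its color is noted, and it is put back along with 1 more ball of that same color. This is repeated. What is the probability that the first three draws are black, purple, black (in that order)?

Track the composition after each reinforcement of +1.
P = (9/16) · (7/17) · (10/18) = 35/272 ≈ 0.1287.

35/272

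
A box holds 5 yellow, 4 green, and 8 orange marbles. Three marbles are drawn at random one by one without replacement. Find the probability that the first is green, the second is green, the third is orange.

Multiply the conditional probability of each draw in order, without replacement, so each draw removes one from its color and from the total.
P = (4/17) · (3/16) · (8/15) = 2/85 ≈ 0.0235.

2/85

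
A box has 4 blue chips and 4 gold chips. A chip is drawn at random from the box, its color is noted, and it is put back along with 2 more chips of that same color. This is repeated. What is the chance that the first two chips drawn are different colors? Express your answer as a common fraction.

Either blue then gold, or gold then blue; after the first draw the total is 10.
P = (4/8)·(4/10) + (4/8)·(4/10) = 2/5 ≈ 0.4000.

2/5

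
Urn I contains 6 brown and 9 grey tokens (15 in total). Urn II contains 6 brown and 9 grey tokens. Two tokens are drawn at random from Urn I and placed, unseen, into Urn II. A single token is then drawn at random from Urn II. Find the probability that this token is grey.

3/5

Condition on how many of the transferred tokens are grey (from Urn I: 9 grey of 15; then Urn II has 17 total).
  0 grey: C(9,0)C(6,2)/C(15,2) = 1/7; then P = 9/17
  1 grey: C(9,1)C(6,1)/C(15,2) = 18/35; then P = 10/17
  2 grey: C(9,2)C(6,0)/C(15,2) = 12/35; then P = 11/17
P(grey from Urn II) = 3/5 ≈ 0.6000.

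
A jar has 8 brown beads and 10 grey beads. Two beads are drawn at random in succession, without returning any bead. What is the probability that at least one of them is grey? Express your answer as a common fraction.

125/153

Use the complement: P(at least one grey) = 1 − P(no grey).
P(none) = C(8,2)/C(18,2) = 28/153.
So P = 1 − 28/153 = 125/153 ≈ 0.8170.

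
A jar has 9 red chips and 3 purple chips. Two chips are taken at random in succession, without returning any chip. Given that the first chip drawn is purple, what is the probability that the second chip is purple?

After removing 1 purple, the jar has 2 purple out of 11 remaining.
P(second is purple | given) = 2/11 ≈ 0.1818.

2/11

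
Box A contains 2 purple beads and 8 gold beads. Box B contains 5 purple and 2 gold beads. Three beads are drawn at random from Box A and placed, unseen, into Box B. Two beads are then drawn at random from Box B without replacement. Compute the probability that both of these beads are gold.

Condition on how many of the transferred beads are gold (from Box A: 8 gold of 10; then Box B has 10 total).
  1 gold: C(8,1)C(2,2)/C(10,3) = 1/15; then P = C(3,2)/C(10,2) = 1/15
  2 gold: C(8,2)C(2,1)/C(10,3) = 7/15; then P = C(4,2)/C(10,2) = 2/15
  3 gold: C(8,3)C(2,0)/C(10,3) = 7/15; then P = C(5,2)/C(10,2) = 2/9
P(both gold) = 23/135 ≈ 0.1704.

23/135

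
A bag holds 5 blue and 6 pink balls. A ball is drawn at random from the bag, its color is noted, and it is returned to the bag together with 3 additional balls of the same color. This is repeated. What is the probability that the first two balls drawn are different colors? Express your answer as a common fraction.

30/77

Either blue then pink, or pink then blue; after the first draw the total is 14.
P = (5/11)·(6/14) + (6/11)·(5/14) = 30/77 ≈ 0.3896.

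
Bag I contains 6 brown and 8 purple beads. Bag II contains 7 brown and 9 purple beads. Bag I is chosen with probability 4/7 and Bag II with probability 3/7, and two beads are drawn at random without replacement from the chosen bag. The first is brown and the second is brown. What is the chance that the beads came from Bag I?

P(E | Bag I) = 15/91; P(E | Bag II) = 7/40.
P(E) = 4/7·15/91 + 3/7·7/40 = 4311/25480.
By Bayes' rule, P(Bag I | E) = 60/637 / 4311/25480 = 800/1437 ≈ 0.5567.

800/1437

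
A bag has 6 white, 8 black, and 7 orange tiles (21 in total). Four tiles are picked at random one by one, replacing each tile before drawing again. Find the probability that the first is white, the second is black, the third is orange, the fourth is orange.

Multiply the conditional probability of each draw in order, with replacement (the composition resets each draw).
P = (6/21) · (8/21) · (7/21) · (7/21) = 16/1323 ≈ 0.0121.

16/1323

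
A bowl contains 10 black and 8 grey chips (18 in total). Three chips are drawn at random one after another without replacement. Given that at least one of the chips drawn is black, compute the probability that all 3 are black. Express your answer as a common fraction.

3/19

P(all 3 black) = C(10,3)/C(18,3) = 5/34; P(at least one black) = 1 − C(8,3)/C(18,3) = 95/102.
Since 'all 3 black' ⊆ 'at least one black', P(all 3 | at least one) = 5/34 / 95/102 = 3/19 ≈ 0.1579.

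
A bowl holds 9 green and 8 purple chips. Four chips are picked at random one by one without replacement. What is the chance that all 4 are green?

9/170

Unordered draws without replacement: count favorable combinations over C(17,4).
Favorable = C(9,4) · C(8,0) = 126; total = C(17,4) = 2380.
P = 126/2380 = 9/170 ≈ 0.0529.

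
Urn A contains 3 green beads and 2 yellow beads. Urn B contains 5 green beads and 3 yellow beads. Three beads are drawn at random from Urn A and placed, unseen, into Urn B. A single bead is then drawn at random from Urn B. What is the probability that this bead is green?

Condition on how many of the transferred beads are green (from Urn A: 3 green of 5; then Urn B has 11 total).
  1 green: C(3,1)C(2,2)/C(5,3) = 3/10; then P = 6/11
  2 green: C(3,2)C(2,1)/C(5,3) = 3/5; then P = 7/11
  3 green: C(3,3)C(2,0)/C(5,3) = 1/10; then P = 8/11
P(green from Urn B) = 34/55 ≈ 0.6182.

34/55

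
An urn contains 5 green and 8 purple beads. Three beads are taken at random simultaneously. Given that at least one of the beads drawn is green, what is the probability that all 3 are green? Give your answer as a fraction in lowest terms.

P(all 3 green) = C(5,3)/C(13,3) = 5/143; P(at least one green) = 1 − C(8,3)/C(13,3) = 115/143.
Since 'all 3 green' ⊆ 'at least one green', P(all 3 | at least one) = 5/143 / 115/143 = 1/23 ≈ 0.0435.

1/23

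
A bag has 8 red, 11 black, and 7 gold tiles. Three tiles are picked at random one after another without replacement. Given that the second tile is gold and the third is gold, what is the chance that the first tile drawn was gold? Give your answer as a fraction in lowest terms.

5/24

P(first=gold and the second tile is gold and the third is gold) = (7/26)·(6/25)·(5/24) = 7/520.
P(E) = Σ over first color = 7/325 + 77/2600 + 7/520 = 21/325.
By Bayes, P(first=gold | E) = 7/520 / 21/325 = 5/24 ≈ 0.2083.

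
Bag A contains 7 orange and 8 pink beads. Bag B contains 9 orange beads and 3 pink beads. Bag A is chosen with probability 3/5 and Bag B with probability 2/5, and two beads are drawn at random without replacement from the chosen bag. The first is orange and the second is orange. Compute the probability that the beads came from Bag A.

11/31

P(E | Bag A) = 1/5; P(E | Bag B) = 6/11.
P(E) = 3/5·1/5 + 2/5·6/11 = 93/275.
By Bayes' rule, P(Bag A | E) = 3/25 / 93/275 = 11/31 ≈ 0.3548.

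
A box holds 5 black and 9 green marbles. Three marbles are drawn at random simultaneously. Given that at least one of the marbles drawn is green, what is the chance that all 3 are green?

P(all 3 green) = C(9,3)/C(14,3) = 3/13; P(at least one green) = 1 − C(5,3)/C(14,3) = 177/182.
Since 'all 3 green' ⊆ 'at least one green', P(all 3 | at least one) = 3/13 / 177/182 = 14/59 ≈ 0.2373.

14/59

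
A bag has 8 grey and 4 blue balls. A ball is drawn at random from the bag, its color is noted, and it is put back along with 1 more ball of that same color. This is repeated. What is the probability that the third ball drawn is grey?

2/3

Sum over the four possibilities for the first two draws (grey/not-grey each), tracking how the grey count and total change by +1 per draw.
P(third is grey) = 2/3 ≈ 0.6667. (In a Pólya urn every draw has the same marginal probability 8/12.)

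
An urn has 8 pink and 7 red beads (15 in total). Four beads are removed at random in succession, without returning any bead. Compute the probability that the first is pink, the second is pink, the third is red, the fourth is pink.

Multiply the conditional probability of each draw in order, without replacement, so each draw removes one from its color and from the total.
P = (8/15) · (7/14) · (7/13) · (6/12) = 14/195 ≈ 0.0718.

14/195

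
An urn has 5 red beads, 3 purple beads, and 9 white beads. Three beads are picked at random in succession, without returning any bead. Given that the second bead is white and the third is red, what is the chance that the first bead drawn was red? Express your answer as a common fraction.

4/15

P(first=red and the second bead is white and the third is red) = (5/17)·(9/16)·(4/15) = 3/68.
P(E) = Σ over first color = 3/68 + 9/272 + 3/34 = 45/272.
By Bayes, P(first=red | E) = 3/68 / 45/272 = 4/15 ≈ 0.2667.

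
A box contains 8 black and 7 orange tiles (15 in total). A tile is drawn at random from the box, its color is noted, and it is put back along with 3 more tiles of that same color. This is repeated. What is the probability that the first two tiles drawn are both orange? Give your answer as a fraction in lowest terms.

7/27

After a orange draw the box holds 10 orange out of 18.
P = (7/15)·(10/18) = 7/27 ≈ 0.2593.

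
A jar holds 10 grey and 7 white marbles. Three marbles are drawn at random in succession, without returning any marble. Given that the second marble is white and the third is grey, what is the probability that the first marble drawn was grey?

P(first=grey and the second marble is white and the third is grey) = (10/17)·(7/16)·(9/15) = 21/136.
P(E) = Σ over first color = 21/136 + 7/68 = 35/136.
By Bayes, P(first=grey | E) = 21/136 / 35/136 = 3/5 ≈ 0.6000.

3/5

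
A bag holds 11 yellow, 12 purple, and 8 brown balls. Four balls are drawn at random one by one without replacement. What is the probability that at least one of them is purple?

Use the complement: P(at least one purple) = 1 − P(no purple).
P(none) = C(19,4)/C(31,4) = 3876/31465.
So P = 1 − 3876/31465 = 27589/31465 ≈ 0.8768.

27589/31465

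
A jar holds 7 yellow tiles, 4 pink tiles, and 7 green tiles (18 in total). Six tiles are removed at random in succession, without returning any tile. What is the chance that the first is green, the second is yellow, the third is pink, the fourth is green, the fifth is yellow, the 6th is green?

Multiply the conditional probability of each draw in order, without replacement, so each draw removes one from its color and from the total.
P = (7/18) · (7/17) · (4/16) · (6/15) · (6/14) · (5/13) = 7/2652 ≈ 0.0026.

7/2652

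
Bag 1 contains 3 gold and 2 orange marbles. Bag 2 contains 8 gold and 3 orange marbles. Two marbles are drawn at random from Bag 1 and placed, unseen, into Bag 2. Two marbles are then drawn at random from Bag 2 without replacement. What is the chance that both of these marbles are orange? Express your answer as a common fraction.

11/156

Condition on how many of the transferred marbles are orange (from Bag 1: 2 orange of 5; then Bag 2 has 13 total).
  0 orange: C(2,0)C(3,2)/C(5,2) = 3/10; then P = C(3,2)/C(13,2) = 1/26
  1 orange: C(2,1)C(3,1)/C(5,2) = 3/5; then P = C(4,2)/C(13,2) = 1/13
  2 orange: C(2,2)C(3,0)/C(5,2) = 1/10; then P = C(5,2)/C(13,2) = 5/39
P(both orange) = 11/156 ≈ 0.0705.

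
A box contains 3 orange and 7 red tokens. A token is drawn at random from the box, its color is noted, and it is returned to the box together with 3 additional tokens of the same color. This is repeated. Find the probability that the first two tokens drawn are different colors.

Either orange then red, or red then orange; after the first draw the total is 13.
P = (3/10)·(7/13) + (7/10)·(3/13) = 21/65 ≈ 0.3231.

21/65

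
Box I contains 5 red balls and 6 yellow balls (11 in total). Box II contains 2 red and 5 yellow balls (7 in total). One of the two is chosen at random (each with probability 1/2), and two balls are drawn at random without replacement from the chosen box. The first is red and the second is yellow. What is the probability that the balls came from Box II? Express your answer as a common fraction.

P(E | Box I) = 3/11; P(E | Box II) = 5/21.
P(E) = 1/2·3/11 + 1/2·5/21 = 59/231.
By Bayes' rule, P(Box II | E) = 5/42 / 59/231 = 55/118 ≈ 0.4661.

55/118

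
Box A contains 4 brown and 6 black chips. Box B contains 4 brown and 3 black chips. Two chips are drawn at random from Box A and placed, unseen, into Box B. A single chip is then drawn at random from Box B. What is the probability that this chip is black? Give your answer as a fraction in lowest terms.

Condition on how many of the transferred chips are black (from Box A: 6 black of 10; then Box B has 9 total).
  0 black: C(6,0)C(4,2)/C(10,2) = 2/15; then P = 3/9
  1 black: C(6,1)C(4,1)/C(10,2) = 8/15; then P = 4/9
  2 black: C(6,2)C(4,0)/C(10,2) = 1/3; then P = 5/9
P(black from Box B) = 7/15 ≈ 0.4667.

7/15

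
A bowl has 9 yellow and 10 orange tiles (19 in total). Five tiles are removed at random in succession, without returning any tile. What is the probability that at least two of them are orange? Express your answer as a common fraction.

569/646

Sum the hypergeometric tail for j = 2,…,5 orange tiles.
Favorable = C(10,2)·C(9,3) + C(10,3)·C(9,2) + C(10,4)·C(9,1) + C(10,5)·C(9,0) = 10242; total = C(19,5) = 11628.
P = 10242/11628 = 569/646 ≈ 0.8808.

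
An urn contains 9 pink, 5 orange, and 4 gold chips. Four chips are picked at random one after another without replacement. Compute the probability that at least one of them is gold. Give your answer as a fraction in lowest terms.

Use the complement: P(at least one gold) = 1 − P(no gold).
P(none) = C(14,4)/C(18,4) = 1001/3060.
So P = 1 − 1001/3060 = 2059/3060 ≈ 0.6729.

2059/3060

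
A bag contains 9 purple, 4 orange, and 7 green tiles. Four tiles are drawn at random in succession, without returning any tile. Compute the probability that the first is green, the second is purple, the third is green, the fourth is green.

Multiply the conditional probability of each draw in order, without replacement, so each draw removes one from its color and from the total.
P = (7/20) · (9/19) · (6/18) · (5/17) = 21/1292 ≈ 0.0163.

21/1292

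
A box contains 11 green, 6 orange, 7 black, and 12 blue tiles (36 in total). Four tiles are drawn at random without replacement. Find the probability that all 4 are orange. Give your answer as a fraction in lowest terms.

1/3927

Unordered draws without replacement: count favorable combinations over C(36,4).
Favorable = C(11,0) · C(6,4) · C(7,0) · C(12,0) = 15; total = C(36,4) = 58905.
P = 15/58905 = 1/3927 ≈ 0.0003.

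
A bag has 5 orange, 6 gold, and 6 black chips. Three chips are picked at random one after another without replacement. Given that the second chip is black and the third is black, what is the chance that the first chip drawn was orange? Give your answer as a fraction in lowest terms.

P(first=orange and the second chip is black and the third is black) = (5/17)·(6/16)·(5/15) = 5/136.
P(E) = Σ over first color = 5/136 + 3/68 + 1/34 = 15/136.
By Bayes, P(first=orange | E) = 5/136 / 15/136 = 1/3 ≈ 0.3333.

1/3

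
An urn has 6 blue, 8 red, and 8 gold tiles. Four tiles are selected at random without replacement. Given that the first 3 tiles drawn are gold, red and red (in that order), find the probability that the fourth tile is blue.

6/19

After removing 2 red, 1 gold, the urn has 6 blue out of 19 remaining.
P(fourth is blue | given) = 6/19 ≈ 0.3158.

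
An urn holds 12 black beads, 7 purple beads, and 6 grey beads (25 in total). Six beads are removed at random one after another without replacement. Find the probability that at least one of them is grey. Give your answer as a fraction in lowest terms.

Use the complement: P(at least one grey) = 1 − P(no grey).
P(none) = C(19,6)/C(25,6) = 27132/177100.
So P = 1 − 27132/177100 = 5356/6325 ≈ 0.8468.

5356/6325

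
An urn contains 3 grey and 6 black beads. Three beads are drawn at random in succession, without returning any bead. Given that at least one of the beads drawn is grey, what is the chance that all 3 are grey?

P(all 3 grey) = C(3,3)/C(9,3) = 1/84; P(at least one grey) = 1 − C(6,3)/C(9,3) = 16/21.
Since 'all 3 grey' ⊆ 'at least one grey', P(all 3 | at least one) = 1/84 / 16/21 = 1/64 ≈ 0.0156.

1/64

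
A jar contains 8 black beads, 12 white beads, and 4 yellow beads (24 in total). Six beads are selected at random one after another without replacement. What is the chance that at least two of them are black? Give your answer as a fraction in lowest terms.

3273/4807

Sum the hypergeometric tail for j = 2,…,6 black beads.
Favorable = C(8,2)·C(16,4) + C(8,3)·C(16,3) + C(8,4)·C(16,2) + C(8,5)·C(16,1) + C(8,6)·C(16,0) = 91644; total = C(24,6) = 134596.
P = 91644/134596 = 3273/4807 ≈ 0.6809.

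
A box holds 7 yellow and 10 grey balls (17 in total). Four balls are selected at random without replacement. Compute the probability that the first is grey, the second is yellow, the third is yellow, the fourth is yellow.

Multiply the conditional probability of each draw in order, without replacement, so each draw removes one from its color and from the total.
P = (10/17) · (7/16) · (6/15) · (5/14) = 5/136 ≈ 0.0368.

5/136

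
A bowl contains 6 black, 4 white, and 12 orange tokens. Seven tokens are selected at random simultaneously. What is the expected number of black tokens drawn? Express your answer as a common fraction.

21/11

By linearity of expectation, E[X] = Σ P(draw i is black); by symmetry each draw (even without replacement) has P(black) = 6/22.
E[X] = 7 · 6/22 = 21/11 ≈ 1.9091.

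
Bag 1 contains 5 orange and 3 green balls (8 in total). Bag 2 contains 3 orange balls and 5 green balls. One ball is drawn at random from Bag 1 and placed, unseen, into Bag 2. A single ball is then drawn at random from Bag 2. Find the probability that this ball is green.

Condition on how many of the transferred balls are green (from Bag 1: 3 green of 8; then Bag 2 has 9 total).
  0 green: C(3,0)C(5,1)/C(8,1) = 5/8; then P = 5/9
  1 green: C(3,1)C(5,0)/C(8,1) = 3/8; then P = 6/9
P(green from Bag 2) = 43/72 ≈ 0.5972.

43/72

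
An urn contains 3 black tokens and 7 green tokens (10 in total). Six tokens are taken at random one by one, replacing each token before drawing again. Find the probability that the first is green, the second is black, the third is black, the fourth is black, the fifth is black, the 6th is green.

3969/1000000

Multiply the conditional probability of each draw in order, with replacement (the composition resets each draw).
P = (7/10) · (3/10) · (3/10) · (3/10) · (3/10) · (7/10) = 3969/1000000 ≈ 0.0040.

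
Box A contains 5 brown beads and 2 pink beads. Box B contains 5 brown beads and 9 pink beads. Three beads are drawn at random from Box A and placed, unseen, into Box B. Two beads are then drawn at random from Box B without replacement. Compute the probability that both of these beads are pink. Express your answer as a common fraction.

Condition on how many of the transferred beads are pink (from Box A: 2 pink of 7; then Box B has 17 total).
  0 pink: C(2,0)C(5,3)/C(7,3) = 2/7; then P = C(9,2)/C(17,2) = 9/34
  1 pink: C(2,1)C(5,2)/C(7,3) = 4/7; then P = C(10,2)/C(17,2) = 45/136
  2 pink: C(2,2)C(5,1)/C(7,3) = 1/7; then P = C(11,2)/C(17,2) = 55/136
P(both pink) = 307/952 ≈ 0.3225.

307/952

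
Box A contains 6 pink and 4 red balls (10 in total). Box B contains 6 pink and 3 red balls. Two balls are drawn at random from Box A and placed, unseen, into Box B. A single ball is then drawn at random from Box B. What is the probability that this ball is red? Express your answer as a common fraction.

Condition on how many of the transferred balls are red (from Box A: 4 red of 10; then Box B has 11 total).
  0 red: C(4,0)C(6,2)/C(10,2) = 1/3; then P = 3/11
  1 red: C(4,1)C(6,1)/C(10,2) = 8/15; then P = 4/11
  2 red: C(4,2)C(6,0)/C(10,2) = 2/15; then P = 5/11
P(red from Box B) = 19/55 ≈ 0.3455.

19/55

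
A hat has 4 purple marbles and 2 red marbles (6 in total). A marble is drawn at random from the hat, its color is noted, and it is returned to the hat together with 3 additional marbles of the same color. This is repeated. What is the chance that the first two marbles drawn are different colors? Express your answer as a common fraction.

8/27

Either purple then red, or red then purple; after the first draw the total is 9.
P = (4/6)·(2/9) + (2/6)·(4/9) = 8/27 ≈ 0.2963.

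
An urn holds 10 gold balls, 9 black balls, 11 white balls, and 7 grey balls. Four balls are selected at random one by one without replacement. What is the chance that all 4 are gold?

Unordered draws without replacement: count favorable combinations over C(37,4).
Favorable = C(10,4) · C(9,0) · C(11,0) · C(7,0) = 210; total = C(37,4) = 66045.
P = 210/66045 = 2/629 ≈ 0.0032.

2/629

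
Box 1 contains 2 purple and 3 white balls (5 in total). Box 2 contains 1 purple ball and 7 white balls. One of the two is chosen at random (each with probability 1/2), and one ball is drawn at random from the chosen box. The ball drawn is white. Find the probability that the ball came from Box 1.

24/59

P(white | Box 1) = 3/5; P(white | Box 2) = 7/8.
P(white) = 1/2·3/5 + 1/2·7/8 = 59/80.
By Bayes' rule, P(Box 1 | white) = 3/10 / 59/80 = 24/59 ≈ 0.4068.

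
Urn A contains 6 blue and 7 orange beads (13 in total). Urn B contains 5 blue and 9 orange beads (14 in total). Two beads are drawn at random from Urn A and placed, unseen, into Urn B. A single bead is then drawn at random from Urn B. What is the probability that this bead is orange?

Condition on how many of the transferred beads are orange (from Urn A: 7 orange of 13; then Urn B has 16 total).
  0 orange: C(7,0)C(6,2)/C(13,2) = 5/26; then P = 9/16
  1 orange: C(7,1)C(6,1)/C(13,2) = 7/13; then P = 10/16
  2 orange: C(7,2)C(6,0)/C(13,2) = 7/26; then P = 11/16
P(orange from Urn B) = 131/208 ≈ 0.6298.

131/208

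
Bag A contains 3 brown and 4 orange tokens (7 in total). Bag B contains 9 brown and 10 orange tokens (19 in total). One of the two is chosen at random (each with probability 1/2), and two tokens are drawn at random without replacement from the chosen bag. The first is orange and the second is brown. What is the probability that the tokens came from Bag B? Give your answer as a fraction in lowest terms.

P(E | Bag A) = 2/7; P(E | Bag B) = 5/19.
P(E) = 1/2·2/7 + 1/2·5/19 = 73/266.
By Bayes' rule, P(Bag B | E) = 5/38 / 73/266 = 35/73 ≈ 0.4795.

35/73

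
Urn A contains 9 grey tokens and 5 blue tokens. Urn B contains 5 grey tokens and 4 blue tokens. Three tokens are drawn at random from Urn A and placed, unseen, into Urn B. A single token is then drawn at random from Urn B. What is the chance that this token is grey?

Condition on how many of the transferred tokens are grey (from Urn A: 9 grey of 14; then Urn B has 12 total).
  0 grey: C(9,0)C(5,3)/C(14,3) = 5/182; then P = 5/12
  1 grey: C(9,1)C(5,2)/C(14,3) = 45/182; then P = 6/12
  2 grey: C(9,2)C(5,1)/C(14,3) = 45/91; then P = 7/12
  3 grey: C(9,3)C(5,0)/C(14,3) = 3/13; then P = 8/12
P(grey from Urn B) = 97/168 ≈ 0.5774.

97/168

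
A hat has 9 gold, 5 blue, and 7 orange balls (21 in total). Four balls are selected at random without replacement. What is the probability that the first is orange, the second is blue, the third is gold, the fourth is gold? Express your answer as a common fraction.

1/57

Multiply the conditional probability of each draw in order, without replacement, so each draw removes one from its color and from the total.
P = (7/21) · (5/20) · (9/19) · (8/18) = 1/57 ≈ 0.0175.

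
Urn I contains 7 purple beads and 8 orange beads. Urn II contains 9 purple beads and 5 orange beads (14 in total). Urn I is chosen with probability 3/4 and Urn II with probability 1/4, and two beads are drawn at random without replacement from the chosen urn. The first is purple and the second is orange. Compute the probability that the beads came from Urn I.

P(E | Urn I) = 4/15; P(E | Urn II) = 45/182.
P(E) = 3/4·4/15 + 1/4·45/182 = 953/3640.
By Bayes' rule, P(Urn I | E) = 1/5 / 953/3640 = 728/953 ≈ 0.7639.

728/953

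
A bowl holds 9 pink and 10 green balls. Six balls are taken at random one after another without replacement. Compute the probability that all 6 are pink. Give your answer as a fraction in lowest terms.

Multiply the conditional probability of each draw in order, without replacement, so each draw removes one from its color and from the total.
P = (9/19) · (8/18) · (7/17) · (6/16) · (5/15) · (4/14) = 1/323 ≈ 0.0031.

1/323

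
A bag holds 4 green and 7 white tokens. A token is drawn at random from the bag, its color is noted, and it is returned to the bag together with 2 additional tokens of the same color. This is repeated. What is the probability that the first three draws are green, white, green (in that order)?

Track the composition after each reinforcement of +2.
P = (4/11) · (7/13) · (6/15) = 56/715 ≈ 0.0783.

56/715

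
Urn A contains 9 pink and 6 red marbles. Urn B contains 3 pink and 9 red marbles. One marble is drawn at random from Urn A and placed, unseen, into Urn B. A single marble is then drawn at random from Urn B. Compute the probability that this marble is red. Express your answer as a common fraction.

Condition on how many of the transferred marbles are red (from Urn A: 6 red of 15; then Urn B has 13 total).
  0 red: C(6,0)C(9,1)/C(15,1) = 3/5; then P = 9/13
  1 red: C(6,1)C(9,0)/C(15,1) = 2/5; then P = 10/13
P(red from Urn B) = 47/65 ≈ 0.7231.

47/65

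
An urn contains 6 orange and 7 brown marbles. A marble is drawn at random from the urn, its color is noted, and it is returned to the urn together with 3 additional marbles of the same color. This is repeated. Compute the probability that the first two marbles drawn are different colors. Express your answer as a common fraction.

21/52

Either brown then orange, or orange then brown; after the first draw the total is 16.
P = (7/13)·(6/16) + (6/13)·(7/16) = 21/52 ≈ 0.4038.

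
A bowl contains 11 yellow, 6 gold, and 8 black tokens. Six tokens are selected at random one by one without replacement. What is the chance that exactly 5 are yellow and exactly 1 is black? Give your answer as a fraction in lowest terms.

12/575

Unordered draws without replacement: count favorable combinations over C(25,6).
Favorable = C(11,5) · C(6,0) · C(8,1) = 3696; total = C(25,6) = 177100.
P = 3696/177100 = 12/575 ≈ 0.0209.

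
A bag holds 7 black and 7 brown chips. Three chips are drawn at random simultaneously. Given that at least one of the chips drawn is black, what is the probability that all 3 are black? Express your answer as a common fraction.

5/47

P(all 3 black) = C(7,3)/C(14,3) = 5/52; P(at least one black) = 1 − C(7,3)/C(14,3) = 47/52.
Since 'all 3 black' ⊆ 'at least one black', P(all 3 | at least one) = 5/52 / 47/52 = 5/47 ≈ 0.1064.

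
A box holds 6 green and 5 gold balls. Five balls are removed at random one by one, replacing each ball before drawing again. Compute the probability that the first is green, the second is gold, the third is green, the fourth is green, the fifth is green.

6480/161051

Multiply the conditional probability of each draw in order, with replacement (the composition resets each draw).
P = (6/11) · (5/11) · (6/11) · (6/11) · (6/11) = 6480/161051 ≈ 0.0402.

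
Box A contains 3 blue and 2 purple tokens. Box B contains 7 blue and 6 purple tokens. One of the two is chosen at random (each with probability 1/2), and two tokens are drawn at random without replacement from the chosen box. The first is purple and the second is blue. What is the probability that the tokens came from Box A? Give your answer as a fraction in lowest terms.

P(E | Box A) = 3/10; P(E | Box B) = 7/26.
P(E) = 1/2·3/10 + 1/2·7/26 = 37/130.
By Bayes' rule, P(Box A | E) = 3/20 / 37/130 = 39/74 ≈ 0.5270.

39/74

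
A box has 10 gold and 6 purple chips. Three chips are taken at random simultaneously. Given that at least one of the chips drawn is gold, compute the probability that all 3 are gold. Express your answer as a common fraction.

P(all 3 gold) = C(10,3)/C(16,3) = 3/14; P(at least one gold) = 1 − C(6,3)/C(16,3) = 27/28.
Since 'all 3 gold' ⊆ 'at least one gold', P(all 3 | at least one) = 3/14 / 27/28 = 2/9 ≈ 0.2222.

2/9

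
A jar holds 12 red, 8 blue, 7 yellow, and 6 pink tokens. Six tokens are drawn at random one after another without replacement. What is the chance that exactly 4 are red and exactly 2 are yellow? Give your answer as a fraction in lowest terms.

Unordered draws without replacement: count favorable combinations over C(33,6).
Favorable = C(12,4) · C(8,0) · C(7,2) · C(6,0) = 10395; total = C(33,6) = 1107568.
P = 10395/1107568 = 135/14384 ≈ 0.0094.

135/14384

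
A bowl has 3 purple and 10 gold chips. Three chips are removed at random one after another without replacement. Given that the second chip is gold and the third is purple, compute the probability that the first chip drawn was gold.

9/11

P(first=gold and the second chip is gold and the third is purple) = (10/13)·(9/12)·(3/11) = 45/286.
P(E) = Σ over first color = 5/143 + 45/286 = 5/26.
By Bayes, P(first=gold | E) = 45/286 / 5/26 = 9/11 ≈ 0.8182.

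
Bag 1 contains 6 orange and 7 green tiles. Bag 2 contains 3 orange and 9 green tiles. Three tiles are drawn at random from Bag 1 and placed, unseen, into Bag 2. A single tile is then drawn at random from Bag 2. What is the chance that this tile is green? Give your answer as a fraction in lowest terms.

46/65

Condition on how many of the transferred tiles are green (from Bag 1: 7 green of 13; then Bag 2 has 15 total).
  0 green: C(7,0)C(6,3)/C(13,3) = 10/143; then P = 9/15
  1 green: C(7,1)C(6,2)/C(13,3) = 105/286; then P = 10/15
  2 green: C(7,2)C(6,1)/C(13,3) = 63/143; then P = 11/15
  3 green: C(7,3)C(6,0)/C(13,3) = 35/286; then P = 12/15
P(green from Bag 2) = 46/65 ≈ 0.7077.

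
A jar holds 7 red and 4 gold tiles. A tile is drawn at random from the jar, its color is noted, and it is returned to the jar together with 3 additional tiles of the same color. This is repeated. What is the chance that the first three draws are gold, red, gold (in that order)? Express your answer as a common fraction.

14/187

Track the composition after each reinforcement of +3.
P = (4/11) · (7/14) · (7/17) = 14/187 ≈ 0.0749.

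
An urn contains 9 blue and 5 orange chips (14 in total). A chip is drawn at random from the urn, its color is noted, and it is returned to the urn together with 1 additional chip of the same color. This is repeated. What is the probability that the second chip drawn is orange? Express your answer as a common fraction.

5/14

Condition on the first draw. If first is orange (prob 5/14), second-orange has prob (6)/(15); if not (prob 9/14), it has prob 5/(15).
P = (5/14)·(6/15) + (9/14)·(5/15) = 5/14 ≈ 0.3571.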